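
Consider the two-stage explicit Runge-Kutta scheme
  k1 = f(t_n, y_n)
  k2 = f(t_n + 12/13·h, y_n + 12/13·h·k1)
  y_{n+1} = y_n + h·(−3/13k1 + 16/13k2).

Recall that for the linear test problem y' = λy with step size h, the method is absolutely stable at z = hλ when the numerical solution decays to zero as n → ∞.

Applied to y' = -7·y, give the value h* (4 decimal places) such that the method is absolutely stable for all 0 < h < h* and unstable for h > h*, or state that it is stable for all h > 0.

(-0.8802,0); λ=-7 ⇒ h* = (169/192)/7 = 0.1257.

Set f=λy, z=hλ:
  k1=λy_n ⇒ h·k1=z·y_n;  k2=λ(1+12/13z)y_n ⇒ h·k2=z(1+12/13z)y_n
  y_{n+1}/y_n = 1 − 3/13z + 16/13z(1+12/13z) = 1 + z + 192/169z²
  so R(z) = 1 + z + 192/169z².

Need |R(x)|<1, x<0.
x=-0.91: |R|=1.0308
R=1: x+192/169x²=0 ⇒ x=−169/192=-0.8802; min R=1−1/(4·192/169)=0.7799>−1
Confirm numerically:
  x=-0.738: |R|=0.88077 <1
  x=-0.518: |R|=0.78684 <1
  x=-0.390: |R|=0.78280 <1
  x=-1.037: |R|=1.18472 >1
  x=-0.961: |R|=1.08821 >1
So |R|<1 on (-0.8802, 0).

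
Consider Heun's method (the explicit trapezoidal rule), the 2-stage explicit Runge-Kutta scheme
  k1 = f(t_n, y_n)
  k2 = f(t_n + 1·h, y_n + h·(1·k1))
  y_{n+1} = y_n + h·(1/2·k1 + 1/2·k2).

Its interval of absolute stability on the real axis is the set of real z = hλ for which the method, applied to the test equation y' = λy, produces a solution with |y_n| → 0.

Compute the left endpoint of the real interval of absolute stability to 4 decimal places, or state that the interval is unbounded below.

left endpoint -2.0000.

Set f=λy, z=hλ:
  order 2, 2-stage ⇒ R(z)=1+z+z^2/2
  (e.g. R(-1.35)=0.56125, |R|=0.56125)

Boundary: |R(x)|=1, x<0.
x=-1.35: |R|=0.5613
|R(-1.52)|=0.6352 |R(-1.09)|=0.5040 |R(-0.64)|=0.5648
Bisect:
  x_lo=-2.7520 |R|=2.0347  x_hi=-0.0783 |R|=0.9248
  mid=-1.41513 |R|=0.58617 →hi
  mid=-2.08355 |R|=1.08704 →lo
  mid=-1.74934 |R|=0.78075 →hi
  mid=-1.91644 |R|=0.91994 →hi
  mid=-2.00000 |R|=1.00000 →hi
  mid=-2.04177 |R|=1.04265 →lo
  mid=-2.02089 |R|=1.02110 →lo
  mid=-2.01044 |R|=1.01050 →lo
  ...
  [-2.00016,-2.00000] ⇒ x*=-2.0000
Stable set (-2.0000, 0).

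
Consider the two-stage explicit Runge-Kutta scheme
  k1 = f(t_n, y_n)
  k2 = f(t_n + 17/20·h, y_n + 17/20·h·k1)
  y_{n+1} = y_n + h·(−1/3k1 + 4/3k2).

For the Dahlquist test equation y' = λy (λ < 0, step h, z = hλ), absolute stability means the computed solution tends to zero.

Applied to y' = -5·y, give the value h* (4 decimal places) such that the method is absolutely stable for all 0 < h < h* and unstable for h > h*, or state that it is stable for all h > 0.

(-0.8824,0); λ=-5 ⇒ h* = (15/17)/5 = 0.1765.

Test eqn y'=λy, z=hλ:
  k1=λy_n ⇒ h·k1=z·y_n;  k2=λ(1+17/20z)y_n ⇒ h·k2=z(1+17/20z)y_n
  y_{n+1}/y_n = 1 − 1/3z + 4/3z(1+17/20z) = 1 + z + 17/15z²
  so R(z) = 1 + z + 17/15z².

Need |R(x)|<1, x<0.
x=-0.72: |R|=0.8675
R=1: x+17/15x²=0 ⇒ x=−15/17=-0.8824; min R=1−1/(4·17/15)=0.7794>−1
Confirm numerically:
  x=-0.803: |R|=0.92778 <1
  x=-0.655: |R|=0.83123 <1
  x=-0.565: |R|=0.79679 <1
  x=-1.433: |R|=1.89429 >1
  x=-1.356: |R|=1.72790 >1
  x=-1.270: |R|=1.55795 >1
Stable set (-0.8824, 0).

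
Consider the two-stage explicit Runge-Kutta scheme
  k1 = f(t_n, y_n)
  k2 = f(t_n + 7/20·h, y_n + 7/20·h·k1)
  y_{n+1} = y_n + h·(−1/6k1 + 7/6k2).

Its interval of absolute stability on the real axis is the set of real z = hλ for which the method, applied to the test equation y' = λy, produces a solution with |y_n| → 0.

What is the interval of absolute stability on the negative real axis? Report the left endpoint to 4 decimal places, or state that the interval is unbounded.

Test eqn y'=λy, z=hλ:
  k1=λy_n ⇒ h·k1=z·y_n;  k2=λ(1+7/20z)y_n ⇒ h·k2=z(1+7/20z)y_n
  y_{n+1}/y_n = 1 − 1/6z + 7/6z(1+7/20z) = 1 + z + 49/120z²
  so R(z) = 1 + z + 49/120z².

Find x<0 with |R(x)|<1.
x=-0.93: |R|=0.4232
R=1: x+49/120x²=0 ⇒ x=−120/49=-2.4490; min R=1−1/(4·49/120)=0.3878>−1
Confirm numerically:
  x=-1.780: |R|=0.51376 <1
  x=-1.488: |R|=0.41611 <1
  x=-1.081: |R|=0.39616 <1
  x=-2.720: |R|=1.30101 >1
  x=-2.686: |R|=1.25996 >1
Stable set (-2.4490, 0).

z∈(-2.4490,0).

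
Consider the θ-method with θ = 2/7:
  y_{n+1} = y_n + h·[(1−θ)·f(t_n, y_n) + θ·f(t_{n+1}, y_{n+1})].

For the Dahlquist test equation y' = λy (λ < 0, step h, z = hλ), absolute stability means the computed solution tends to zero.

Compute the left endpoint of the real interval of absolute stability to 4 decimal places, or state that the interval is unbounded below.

z* = -4.6667.

Test eqn y'=λy, z=hλ:
  y_{n+1} = y_n + z·[5/7·y_n + 2/7·y_{n+1}] ⇒ (1 − 2/7z)y_{n+1} = (1 + 5/7z)y_n
  R(z) = (1 + 5/7z)/(1 − 2/7z).

Boundary: |R(x)|=1, x<0.
x=-1.3: |R|=0.0521
R=−1: 1+5/7x = −1+2/7x ⇒ -3/7x=2 ⇒ x=2/(-3/7)=-4.6667
Confirm numerically:
  x=-4.542: |R|=0.97675 <1
  x=-4.506: |R|=0.96990 <1
  x=-3.314: |R|=0.70223 <1
  x=-2.438: |R|=0.43702 <1
  x=-5.015: |R|=1.06136 >1
  x=-4.872: |R|=1.03679 >1
  x=-4.805: |R|=1.02498 >1
Interval (-4.6667, 0).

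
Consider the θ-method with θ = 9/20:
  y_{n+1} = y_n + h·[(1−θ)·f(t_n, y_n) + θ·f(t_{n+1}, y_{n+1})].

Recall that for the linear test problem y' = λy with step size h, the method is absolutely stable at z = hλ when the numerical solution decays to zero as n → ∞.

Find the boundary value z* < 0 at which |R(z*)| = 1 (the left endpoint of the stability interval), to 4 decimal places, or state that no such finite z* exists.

z* = -20.0000.

With y'=λy (z=hλ):
  y_{n+1} = y_n + z·[11/20·y_n + 9/20·y_{n+1}] ⇒ (1 − 9/20z)y_{n+1} = (1 + 11/20z)y_n
  so R(z) = (1 + 11/20z)/(1 − 9/20z).

Boundary: |R(x)|=1, x<0.
x=-0.82: |R|=0.4010
R=−1: 1+11/20x = −1+9/20x ⇒ -1/10x=2 ⇒ x=2/(-1/10)=-20.0000
Confirm numerically:
  x=-11.674: |R|=0.86685 <1
  x=-10.039: |R|=0.81947 <1
  x=-8.335: |R|=0.75446 <1
  x=-8.181: |R|=0.74754 <1
  x=-20.596: |R|=1.00580 >1
  x=-20.151: |R|=1.00150 >1
Stable set (-20.0000, 0).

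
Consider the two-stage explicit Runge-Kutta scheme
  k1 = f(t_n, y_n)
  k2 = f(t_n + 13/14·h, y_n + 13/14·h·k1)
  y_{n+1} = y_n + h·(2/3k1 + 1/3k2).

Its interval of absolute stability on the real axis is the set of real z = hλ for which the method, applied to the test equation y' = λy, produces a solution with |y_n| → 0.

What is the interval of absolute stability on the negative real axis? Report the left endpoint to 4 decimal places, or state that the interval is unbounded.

Set f=λy, z=hλ:
  k1=λy_n ⇒ h·k1=z·y_n;  k2=λ(1+13/14z)y_n ⇒ h·k2=z(1+13/14z)y_n
  y_{n+1}/y_n = 1 + 2/3z + 1/3z(1+13/14z) = 1 + z + 13/42z²
  ⇒ R(z) = 1 + z + 13/42z².

Need |R(x)|<1, x<0.
x=-0.39: |R|=0.6571
R=1: x+13/42x²=0 ⇒ x=−42/13=-3.2308; min R=1−1/(4·13/42)=0.1923>−1
Confirm numerically:
  x=-2.519: |R|=0.44504 <1
  x=-2.140: |R|=0.27750 <1
  x=-1.328: |R|=0.21787 <1
  x=-3.692: |R|=1.52708 >1
  x=-3.437: |R|=1.21940 >1
  x=-3.408: |R|=1.18695 >1
Interval (-3.2308, 0).

(-3.2308, 0).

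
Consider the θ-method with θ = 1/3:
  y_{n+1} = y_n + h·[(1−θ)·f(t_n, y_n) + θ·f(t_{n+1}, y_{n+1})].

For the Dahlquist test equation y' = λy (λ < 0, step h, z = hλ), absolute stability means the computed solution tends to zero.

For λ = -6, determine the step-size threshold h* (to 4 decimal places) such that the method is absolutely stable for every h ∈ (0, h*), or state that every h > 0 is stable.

Test eqn y'=λy, z=hλ:
  y_{n+1} = y_n + z·[2/3·y_n + 1/3·y_{n+1}] ⇒ (1 − 1/3z)y_{n+1} = (1 + 2/3z)y_n
  R(z) = (1 + 2/3z)/(1 − 1/3z).

Boundary: |R(x)|=1, x<0.
x=-1.45: |R|=0.0225
R=−1: 1+2/3x = −1+1/3x ⇒ -1/3x=2 ⇒ x=2/(-1/3)=-6.0000
Confirm numerically:
  x=-5.843: |R|=0.98225 <1
  x=-4.977: |R|=0.87176 <1
  x=-3.687: |R|=0.65410 <1
  x=-2.721: |R|=0.42685 <1
  x=-6.548: |R|=1.05739 >1
  x=-6.456: |R|=1.04822 >1
  x=-6.215: |R|=1.02333 >1
Interval (-6.0000, 0).

(-6.0000,0); λ=-6 ⇒ h* = (6)/6 = 1.0000.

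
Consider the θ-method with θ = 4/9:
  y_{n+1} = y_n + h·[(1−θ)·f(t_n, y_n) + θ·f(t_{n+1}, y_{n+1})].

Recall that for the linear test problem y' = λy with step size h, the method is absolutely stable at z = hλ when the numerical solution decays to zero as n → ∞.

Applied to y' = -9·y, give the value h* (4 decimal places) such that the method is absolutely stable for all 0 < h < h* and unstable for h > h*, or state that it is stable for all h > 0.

(-18.0000,0); λ=-9 ⇒ h* = (18)/9 = 2.0000.

On y'=λy, z=hλ:
  y_{n+1} = y_n + z·[5/9·y_n + 4/9·y_{n+1}] ⇒ (1 − 4/9z)y_{n+1} = (1 + 5/9z)y_n
  ⇒ R(z) = (1 + 5/9z)/(1 − 4/9z).

Boundary: |R(x)|=1, x<0.
x=-1.12: |R|=0.2522
R=−1: 1+5/9x = −1+4/9x ⇒ -1/9x=2 ⇒ x=2/(-1/9)=-18.0000
Confirm numerically:
  x=-16.875: |R|=0.98529 <1
  x=-9.899: |R|=0.83330 <1
  x=-9.171: |R|=0.80674 <1
  x=-18.345: |R|=1.00419 >1
  x=-18.341: |R|=1.00414 >1
  x=-18.158: |R|=1.00194 >1
So |R|<1 on (-18.0000, 0).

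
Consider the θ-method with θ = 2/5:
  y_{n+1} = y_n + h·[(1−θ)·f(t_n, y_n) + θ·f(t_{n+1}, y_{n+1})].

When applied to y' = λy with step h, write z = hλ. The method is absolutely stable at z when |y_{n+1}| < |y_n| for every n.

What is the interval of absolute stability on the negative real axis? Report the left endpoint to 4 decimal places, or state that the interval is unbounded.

Set f=λy, z=hλ:
  y_{n+1} = y_n + z·[3/5·y_n + 2/5·y_{n+1}] ⇒ (1 − 2/5z)y_{n+1} = (1 + 3/5z)y_n
  Hence R(z) = (1 + 3/5z)/(1 − 2/5z).

Solve |R(x)|<1 on ℝ⁻.
x=-0.76: |R|=0.4172
R=−1: 1+3/5x = −1+2/5x ⇒ -1/5x=2 ⇒ x=2/(-1/5)=-10.0000
Confirm numerically:
  x=-9.036: |R|=0.95822 <1
  x=-6.936: |R|=0.83764 <1
  x=-5.620: |R|=0.73030 <1
  x=-5.217: |R|=0.69010 <1
  x=-10.383: |R|=1.01486 >1
  x=-10.345: |R|=1.01343 >1
  x=-10.101: |R|=1.00401 >1
Interval (-10.0000, 0).

(-10.0000, 0).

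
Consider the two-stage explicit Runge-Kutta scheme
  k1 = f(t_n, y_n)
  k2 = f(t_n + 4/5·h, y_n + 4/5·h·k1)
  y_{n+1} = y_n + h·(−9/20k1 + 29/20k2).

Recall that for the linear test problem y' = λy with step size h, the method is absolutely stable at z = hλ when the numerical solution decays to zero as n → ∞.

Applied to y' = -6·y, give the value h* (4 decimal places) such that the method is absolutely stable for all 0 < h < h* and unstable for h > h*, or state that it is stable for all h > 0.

Test eqn y'=λy, z=hλ:
  k1=λy_n ⇒ h·k1=z·y_n;  k2=λ(1+4/5z)y_n ⇒ h·k2=z(1+4/5z)y_n
  y_{n+1}/y_n = 1 − 9/20z + 29/20z(1+4/5z) = 1 + z + 29/25z²
  ⇒ R(z) = 1 + z + 29/25z².

Boundary: |R(x)|=1, x<0.
x=-1.55: |R|=2.2369
R=1: x+29/25x²=0 ⇒ x=−25/29=-0.8621; min R=1−1/(4·29/25)=0.7845>−1
Confirm numerically:
  x=-0.732: |R|=0.88956 <1
  x=-0.663: |R|=0.84690 <1
  x=-0.548: |R|=0.80035 <1
  x=-0.457: |R|=0.78526 <1
  x=-1.449: |R|=1.98654 >1
  x=-1.018: |R|=1.18414 >1
So |R|<1 on (-0.8621, 0).

(-0.8621,0); λ=-6 ⇒ h* = (25/29)/6 = 0.1437.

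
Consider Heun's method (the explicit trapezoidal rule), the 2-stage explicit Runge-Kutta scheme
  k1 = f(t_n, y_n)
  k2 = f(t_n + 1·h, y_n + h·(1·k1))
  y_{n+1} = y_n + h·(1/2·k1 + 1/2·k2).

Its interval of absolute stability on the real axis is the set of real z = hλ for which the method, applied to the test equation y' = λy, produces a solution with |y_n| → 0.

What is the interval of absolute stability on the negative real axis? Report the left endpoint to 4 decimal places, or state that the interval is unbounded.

Test eqn y'=λy, z=hλ:
  order 2, 2-stage ⇒ R(z)=1+z+z^2/2
  (e.g. R(-0.76)=0.52880, |R|=0.52880)

Find x<0 with |R(x)|<1.
x=-0.76: |R|=0.5288
|R(-1.63)|=0.6985 |R(-1.56)|=0.6568 |R(-0.71)|=0.5421
Bisect:
  x_lo=-2.5720 |R|=1.7355  x_hi=-0.3930 |R|=0.6842
  mid=-1.48250 |R|=0.61640 →hi
  mid=-2.02724 |R|=1.02761 →lo
  mid=-1.75487 |R|=0.78491 →hi
  mid=-1.89105 |R|=0.89699 →hi
  mid=-1.95914 |R|=0.95998 →hi
  mid=-1.99319 |R|=0.99321 →hi
  mid=-2.01021 |R|=1.01026 →lo
  mid=-2.00170 |R|=1.00170 →lo
  mid=-1.99745 |R|=0.99745 →hi
  ...
  [-2.00011,-1.99997] ⇒ x*=-2.0000
So |R|<1 on (-2.0000, 0).

(-2.0000, 0).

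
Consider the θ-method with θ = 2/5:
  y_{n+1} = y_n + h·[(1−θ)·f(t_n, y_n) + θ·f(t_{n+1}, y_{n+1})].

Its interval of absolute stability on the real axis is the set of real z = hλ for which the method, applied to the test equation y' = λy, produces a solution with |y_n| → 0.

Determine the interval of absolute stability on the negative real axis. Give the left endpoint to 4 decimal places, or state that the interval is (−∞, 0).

z∈(-10.0000,0).

On y'=λy, z=hλ:
  y_{n+1} = y_n + z·[3/5·y_n + 2/5·y_{n+1}] ⇒ (1 − 2/5z)y_{n+1} = (1 + 3/5z)y_n
  ⇒ R(z) = (1 + 3/5z)/(1 − 2/5z).

Find x<0 with |R(x)|<1.
x=-0.57: |R|=0.5358
R=−1: 1+3/5x = −1+2/5x ⇒ -1/5x=2 ⇒ x=2/(-1/5)=-10.0000
Confirm numerically:
  x=-7.781: |R|=0.89208 <1
  x=-7.613: |R|=0.88198 <1
  x=-4.312: |R|=0.58250 <1
  x=-10.299: |R|=1.01168 >1
  x=-10.257: |R|=1.01007 >1
  x=-10.236: |R|=1.00927 >1
Interval (-10.0000, 0).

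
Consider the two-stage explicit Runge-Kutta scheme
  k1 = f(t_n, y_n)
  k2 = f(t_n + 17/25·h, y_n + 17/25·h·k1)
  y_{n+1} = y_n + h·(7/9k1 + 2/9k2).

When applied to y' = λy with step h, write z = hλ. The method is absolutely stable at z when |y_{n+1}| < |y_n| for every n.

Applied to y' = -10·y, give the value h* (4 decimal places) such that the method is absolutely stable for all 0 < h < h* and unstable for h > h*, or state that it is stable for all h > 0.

Test eqn y'=λy, z=hλ:
  k1=λy_n ⇒ h·k1=z·y_n;  k2=λ(1+17/25z)y_n ⇒ h·k2=z(1+17/25z)y_n
  y_{n+1}/y_n = 1 + 7/9z + 2/9z(1+17/25z) = 1 + z + 34/225z²
  Hence R(z) = 1 + z + 34/225z².

Solve |R(x)|<1 on ℝ⁻.
x=-1.18: |R|=0.0304
R=1: x+34/225x²=0 ⇒ x=−225/34=-6.6176; min R=1−1/(4·34/225)=-0.6544>−1
Confirm numerically:
  x=-5.771: |R|=0.26167 <1
  x=-3.804: |R|=0.61736 <1
  x=-3.750: |R|=0.62500 <1
  x=-3.463: |R|=0.65082 <1
  x=-7.065: |R|=1.47759 >1
  x=-6.761: |R|=1.14646 >1
Stable set (-6.6176, 0).

(-6.6176,0); λ=-10 ⇒ h* = (225/34)/10 = 0.6618.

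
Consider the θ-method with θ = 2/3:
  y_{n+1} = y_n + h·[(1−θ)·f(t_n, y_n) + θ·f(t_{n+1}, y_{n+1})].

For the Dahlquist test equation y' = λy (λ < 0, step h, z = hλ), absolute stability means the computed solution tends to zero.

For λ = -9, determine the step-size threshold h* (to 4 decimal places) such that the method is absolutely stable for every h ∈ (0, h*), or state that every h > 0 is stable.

On y'=λy, z=hλ:
  y_{n+1} = y_n + z·[1/3·y_n + 2/3·y_{n+1}] ⇒ (1 − 2/3z)y_{n+1} = (1 + 1/3z)y_n
  R(z) = (1 + 1/3z)/(1 − 2/3z).

Boundary: |R(x)|=1, x<0.
x=-1.32: |R|=0.2979
x=-2: |R|=0.1429
x=-10: |R|=0.3043
x=-100: |R|=0.4778
θ=2/3≥1/2 ⇒ |1+1/3x|<|1−2/3x| ∀x<0 ⇒ interval (−∞,0).

unbounded; (−∞, 0). Any h>0 works for λ=-9.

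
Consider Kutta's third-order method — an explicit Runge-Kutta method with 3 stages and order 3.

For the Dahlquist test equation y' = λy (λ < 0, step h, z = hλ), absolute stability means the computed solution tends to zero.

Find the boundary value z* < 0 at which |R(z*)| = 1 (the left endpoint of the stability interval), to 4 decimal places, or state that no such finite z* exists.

With y'=λy (z=hλ):
  order 3, 3-stage ⇒ R(z)=1+z+z^2/2+z^3/6
  (e.g. R(-0.78)=0.44511, |R|=0.44511)

Solve |R(x)|<1 on ℝ⁻.
x=-0.78: |R|=0.4451
|R(-2.05)|=0.3846 |R(-1.76)|=0.1198 |R(-1.04)|=0.3133
Bisect:
  x_lo=-2.8997 |R|=1.7591  x_hi=-0.1653 |R|=0.8476
  mid=-1.53249 |R|=0.04192 →hi
  mid=-2.21609 |R|=0.57446 →hi
  mid=-2.55790 |R|=1.07580 →lo
  mid=-2.38700 |R|=0.80487 →hi
  mid=-2.47245 |R|=0.93496 →hi
  mid=-2.51517 |R|=1.00399 →lo
  mid=-2.49381 |R|=0.96914 →hi
  mid=-2.50449 |R|=0.98648 →hi
  mid=-2.50983 |R|=0.99521 →hi
  mid=-2.51250 |R|=0.99960 →hi
  ...
  [-2.51284,-2.51267] ⇒ x*=-2.5127
Stable set (-2.5127, 0).

left endpoint -2.5127.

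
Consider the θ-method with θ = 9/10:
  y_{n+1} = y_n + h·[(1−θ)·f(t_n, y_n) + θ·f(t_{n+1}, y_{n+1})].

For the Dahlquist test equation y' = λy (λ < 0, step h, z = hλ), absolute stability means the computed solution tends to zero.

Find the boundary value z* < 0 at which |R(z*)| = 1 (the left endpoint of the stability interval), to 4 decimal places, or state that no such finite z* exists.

unbounded; (−∞, 0).

Set f=λy, z=hλ:
  y_{n+1} = y_n + z·[1/10·y_n + 9/10·y_{n+1}] ⇒ (1 − 9/10z)y_{n+1} = (1 + 1/10z)y_n
  Hence R(z) = (1 + 1/10z)/(1 − 9/10z).

Boundary: |R(x)|=1, x<0.
x=-0.4: |R|=0.7059
x=-2: |R|=0.2857
x=-10: |R|=0.0000
x=-100: |R|=0.0989
θ=9/10≥1/2 ⇒ |1+1/10x|<|1−9/10x| ∀x<0 ⇒ unbounded interval.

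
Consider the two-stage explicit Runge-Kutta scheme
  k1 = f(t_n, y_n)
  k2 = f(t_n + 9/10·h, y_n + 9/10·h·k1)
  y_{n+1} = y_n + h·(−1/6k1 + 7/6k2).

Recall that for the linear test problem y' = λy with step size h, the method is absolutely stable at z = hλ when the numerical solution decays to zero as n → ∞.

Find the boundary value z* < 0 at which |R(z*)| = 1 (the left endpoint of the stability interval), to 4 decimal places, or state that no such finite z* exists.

left endpoint -0.9524.

With y'=λy (z=hλ):
  k1=λy_n ⇒ h·k1=z·y_n;  k2=λ(1+9/10z)y_n ⇒ h·k2=z(1+9/10z)y_n
  y_{n+1}/y_n = 1 − 1/6z + 7/6z(1+9/10z) = 1 + z + 21/20z²
  Hence R(z) = 1 + z + 21/20z².

Need |R(x)|<1, x<0.
x=-1.07: |R|=1.1321
R=1: x+21/20x²=0 ⇒ x=−20/21=-0.9524; min R=1−1/(4·21/20)=0.7619>−1
Confirm numerically:
  x=-0.708: |R|=0.81833 <1
  x=-0.634: |R|=0.78805 <1
  x=-0.411: |R|=0.76637 <1
  x=-0.402: |R|=0.76768 <1
  x=-1.033: |R|=1.08744 >1
  x=-0.983: |R|=1.03160 >1
  x=-0.976: |R|=1.02420 >1
Stable set (-0.9524, 0).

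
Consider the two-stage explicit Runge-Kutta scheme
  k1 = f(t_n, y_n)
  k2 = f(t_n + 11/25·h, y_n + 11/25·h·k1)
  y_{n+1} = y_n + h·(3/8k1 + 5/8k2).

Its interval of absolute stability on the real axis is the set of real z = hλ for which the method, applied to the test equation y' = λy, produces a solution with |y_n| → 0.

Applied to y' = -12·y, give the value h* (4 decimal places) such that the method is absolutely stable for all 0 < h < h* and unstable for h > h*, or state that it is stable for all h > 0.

(-3.6364,0); λ=-12 ⇒ h* = (40/11)/12 = 0.3030.

On y'=λy, z=hλ:
  k1=λy_n ⇒ h·k1=z·y_n;  k2=λ(1+11/25z)y_n ⇒ h·k2=z(1+11/25z)y_n
  y_{n+1}/y_n = 1 + 3/8z + 5/8z(1+11/25z) = 1 + z + 11/40z²
  ⇒ R(z) = 1 + z + 11/40z².

Boundary: |R(x)|=1, x<0.
x=-0.4: |R|=0.6440
R=1: x+11/40x²=0 ⇒ x=−40/11=-3.6364; min R=1−1/(4·11/40)=0.0909>−1
Confirm numerically:
  x=-2.929: |R|=0.43024 <1
  x=-2.792: |R|=0.35170 <1
  x=-2.198: |R|=0.13058 <1
  x=-3.977: |R|=1.37255 >1
  x=-3.706: |R|=1.07097 >1
Stable set (-3.6364, 0).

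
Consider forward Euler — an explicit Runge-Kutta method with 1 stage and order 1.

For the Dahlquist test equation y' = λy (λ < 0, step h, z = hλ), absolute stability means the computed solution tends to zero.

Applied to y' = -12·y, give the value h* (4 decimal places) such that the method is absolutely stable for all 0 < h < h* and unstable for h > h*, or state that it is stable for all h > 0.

On y'=λy, z=hλ:
  order 1, 1-stage ⇒ R(z)=1+z
  (e.g. R(-0.45)=0.55000, |R|=0.55000)

Solve |R(x)|<1 on ℝ⁻.
x=-0.45: |R|=0.5500
|R(-1.28)|=0.2800 |R(-0.9)|=0.1000 |R(-0.78)|=0.2200
Bisect:
  x_lo=-2.4323 |R|=1.4323  x_hi=-0.2650 |R|=0.7350
  mid=-1.34862 |R|=0.34862 →hi
  mid=-1.89044 |R|=0.89044 →hi
  mid=-2.16135 |R|=1.16135 →lo
  mid=-2.02589 |R|=1.02589 →lo
  mid=-1.95816 |R|=0.95816 →hi
  mid=-1.99203 |R|=0.99203 →hi
  mid=-2.00896 |R|=1.00896 →lo
  mid=-2.00049 |R|=1.00049 →lo
  mid=-1.99626 |R|=0.99626 →hi
  ...
  [-2.00010,-1.99996] ⇒ x*=-2.0000
So |R|<1 on (-2.0000, 0).

(-2.0000,0); λ=-12 ⇒ h* = 0.1667.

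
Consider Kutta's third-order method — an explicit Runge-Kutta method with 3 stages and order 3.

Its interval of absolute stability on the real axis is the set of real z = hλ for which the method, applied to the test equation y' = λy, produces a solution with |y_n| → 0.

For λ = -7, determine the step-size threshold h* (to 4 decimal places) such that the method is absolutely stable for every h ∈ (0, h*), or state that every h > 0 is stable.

(-2.5127,0); λ=-7 ⇒ h* = 0.3590.

Test eqn y'=λy, z=hλ:
  order 3, 3-stage ⇒ R(z)=1+z+z^2/2+z^3/6
  (e.g. R(-1.41)=0.11685, |R|=0.11685)

Need |R(x)|<1, x<0.
x=-1.41: |R|=0.1168
|R(-2.19)|=0.5425 |R(-1.25)|=0.2057 |R(-1.08)|=0.2932
Bisect:
  x_lo=-3.2072 |R|=2.5626  x_hi=-0.2015 |R|=0.8174
  mid=-1.70439 |R|=0.07711 →hi
  mid=-2.45582 |R|=0.90882 →hi
  mid=-2.83153 |R|=1.60642 →lo
  mid=-2.64368 |R|=1.22862 →lo
  mid=-2.54975 |R|=1.06188 →lo
  mid=-2.50278 |R|=0.98369 →hi
  mid=-2.52626 |R|=1.02237 →lo
  ...
  [-2.51287,-2.51269] ⇒ x*=-2.5127
Interval (-2.5127, 0).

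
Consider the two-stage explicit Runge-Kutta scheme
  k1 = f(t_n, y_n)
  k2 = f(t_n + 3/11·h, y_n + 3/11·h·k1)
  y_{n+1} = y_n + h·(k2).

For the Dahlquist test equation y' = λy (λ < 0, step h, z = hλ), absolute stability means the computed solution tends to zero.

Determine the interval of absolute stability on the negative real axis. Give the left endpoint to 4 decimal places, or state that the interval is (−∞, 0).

(-3.6667, 0).

With y'=λy (z=hλ):
  k1=λy_n ⇒ h·k1=z·y_n;  k2=λ(1+3/11z)y_n ⇒ h·k2=z(1+3/11z)y_n
  y_{n+1}/y_n = 1 + z(1+3/11z) = 1 + z + 3/11z²
  so R(z) = 1 + z + 3/11z².

Boundary: |R(x)|=1, x<0.
x=-0.84: |R|=0.3524
R=1: x+3/11x²=0 ⇒ x=−11/3=-3.6667; min R=1−1/(4·3/11)=0.0833>−1
Confirm numerically:
  x=-2.636: |R|=0.25904 <1
  x=-2.274: |R|=0.13629 <1
  x=-1.711: |R|=0.08741 <1
  x=-4.250: |R|=1.67614 >1
  x=-3.830: |R|=1.17061 >1
  x=-3.712: |R|=1.04589 >1
Stable set (-3.6667, 0).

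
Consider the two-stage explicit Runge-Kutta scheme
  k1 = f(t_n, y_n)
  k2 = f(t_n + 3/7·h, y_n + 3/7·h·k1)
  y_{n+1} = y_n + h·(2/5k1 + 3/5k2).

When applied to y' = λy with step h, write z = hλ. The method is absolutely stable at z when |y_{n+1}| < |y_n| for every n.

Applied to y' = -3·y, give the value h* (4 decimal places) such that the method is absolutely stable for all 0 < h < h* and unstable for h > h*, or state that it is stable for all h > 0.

(-3.8889,0); λ=-3 ⇒ h* = (35/9)/3 = 1.2963.

Test eqn y'=λy, z=hλ:
  k1=λy_n ⇒ h·k1=z·y_n;  k2=λ(1+3/7z)y_n ⇒ h·k2=z(1+3/7z)y_n
  y_{n+1}/y_n = 1 + 2/5z + 3/5z(1+3/7z) = 1 + z + 9/35z²
  so R(z) = 1 + z + 9/35z².

Boundary: |R(x)|=1, x<0.
x=-1.57: |R|=0.0638
R=1: x+9/35x²=0 ⇒ x=−35/9=-3.8889; min R=1−1/(4·9/35)=0.0278>−1
Confirm numerically:
  x=-3.363: |R|=0.54523 <1
  x=-3.194: |R|=0.42928 <1
  x=-1.670: |R|=0.04715 <1
  x=-4.481: |R|=1.68226 >1
  x=-4.211: |R|=1.34879 >1
So |R|<1 on (-3.8889, 0).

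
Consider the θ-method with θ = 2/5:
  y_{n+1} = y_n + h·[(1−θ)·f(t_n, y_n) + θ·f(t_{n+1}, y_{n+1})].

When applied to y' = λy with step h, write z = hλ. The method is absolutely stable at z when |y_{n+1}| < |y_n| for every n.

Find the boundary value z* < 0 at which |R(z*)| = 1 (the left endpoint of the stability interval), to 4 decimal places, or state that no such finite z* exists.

With y'=λy (z=hλ):
  y_{n+1} = y_n + z·[3/5·y_n + 2/5·y_{n+1}] ⇒ (1 − 2/5z)y_{n+1} = (1 + 3/5z)y_n
  ⇒ R(z) = (1 + 3/5z)/(1 − 2/5z).

Find x<0 with |R(x)|<1.
x=-1.73: |R|=0.0225
R=−1: 1+3/5x = −1+2/5x ⇒ -1/5x=2 ⇒ x=2/(-1/5)=-10.0000
Confirm numerically:
  x=-9.928: |R|=0.99710 <1
  x=-8.602: |R|=0.93704 <1
  x=-7.178: |R|=0.85421 <1
  x=-6.465: |R|=0.80284 <1
  x=-10.278: |R|=1.01088 >1
  x=-10.209: |R|=1.00822 >1
  x=-10.185: |R|=1.00729 >1
Stable set (-10.0000, 0).

left endpoint -10.0000.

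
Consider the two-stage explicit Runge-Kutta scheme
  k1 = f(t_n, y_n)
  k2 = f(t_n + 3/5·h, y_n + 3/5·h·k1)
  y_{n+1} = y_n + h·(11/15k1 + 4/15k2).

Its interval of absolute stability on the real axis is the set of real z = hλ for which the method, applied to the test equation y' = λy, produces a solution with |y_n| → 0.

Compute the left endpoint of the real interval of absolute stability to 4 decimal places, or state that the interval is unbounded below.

On y'=λy, z=hλ:
  k1=λy_n ⇒ h·k1=z·y_n;  k2=λ(1+3/5z)y_n ⇒ h·k2=z(1+3/5z)y_n
  y_{n+1}/y_n = 1 + 11/15z + 4/15z(1+3/5z) = 1 + z + 4/25z²
  ⇒ R(z) = 1 + z + 4/25z².

Need |R(x)|<1, x<0.
x=-1.12: |R|=0.0807
R=1: x+4/25x²=0 ⇒ x=−25/4=-6.2500; min R=1−1/(4·4/25)=-0.5625>−1
Confirm numerically:
  x=-5.550: |R|=0.37840 <1
  x=-5.232: |R|=0.14781 <1
  x=-4.350: |R|=0.32240 <1
  x=-3.524: |R|=0.53703 <1
  x=-6.760: |R|=1.55162 >1
  x=-6.448: |R|=1.20427 >1
Stable set (-6.2500, 0).

left endpoint -6.2500.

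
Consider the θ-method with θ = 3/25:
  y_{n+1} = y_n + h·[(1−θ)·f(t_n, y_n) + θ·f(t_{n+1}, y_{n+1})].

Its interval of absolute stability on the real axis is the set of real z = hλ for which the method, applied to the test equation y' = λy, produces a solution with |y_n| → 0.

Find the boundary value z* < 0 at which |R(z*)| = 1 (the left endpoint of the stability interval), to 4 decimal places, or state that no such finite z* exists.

With y'=λy (z=hλ):
  y_{n+1} = y_n + z·[22/25·y_n + 3/25·y_{n+1}] ⇒ (1 − 3/25z)y_{n+1} = (1 + 22/25z)y_n
  so R(z) = (1 + 22/25z)/(1 − 3/25z).

Boundary: |R(x)|=1, x<0.
x=-1.13: |R|=0.0049
R=−1: 1+22/25x = −1+3/25x ⇒ -19/25x=2 ⇒ x=2/(-19/25)=-2.6316
Confirm numerically:
  x=-2.440: |R|=0.88738 <1
  x=-1.496: |R|=0.26831 <1
  x=-1.377: |R|=0.18173 <1
  x=-1.242: |R|=0.08090 <1
  x=-3.099: |R|=1.25894 >1
  x=-2.688: |R|=1.03242 >1
Stable set (-2.6316, 0).

z* = -2.6316.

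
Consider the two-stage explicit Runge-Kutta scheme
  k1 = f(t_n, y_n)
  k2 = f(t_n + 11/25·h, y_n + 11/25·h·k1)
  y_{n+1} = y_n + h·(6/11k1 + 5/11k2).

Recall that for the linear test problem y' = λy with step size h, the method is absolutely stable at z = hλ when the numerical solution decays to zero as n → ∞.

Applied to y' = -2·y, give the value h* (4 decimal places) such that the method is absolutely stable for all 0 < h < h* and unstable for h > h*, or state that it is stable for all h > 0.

On y'=λy, z=hλ:
  k1=λy_n ⇒ h·k1=z·y_n;  k2=λ(1+11/25z)y_n ⇒ h·k2=z(1+11/25z)y_n
  y_{n+1}/y_n = 1 + 6/11z + 5/11z(1+11/25z) = 1 + z + 1/5z²
  Hence R(z) = 1 + z + 1/5z².

Boundary: |R(x)|=1, x<0.
x=-0.65: |R|=0.4345
R=1: x+1/5x²=0 ⇒ x=−5=-5.0000; min R=1−1/(4·1/5)=-0.2500>−1
Confirm numerically:
  x=-4.874: |R|=0.87718 <1
  x=-4.198: |R|=0.32664 <1
  x=-3.164: |R|=0.16182 <1
  x=-3.009: |R|=0.19818 <1
  x=-5.326: |R|=1.34726 >1
  x=-5.279: |R|=1.29457 >1
  x=-5.195: |R|=1.20261 >1
So |R|<1 on (-5.0000, 0).

(-5.0000,0); λ=-2 ⇒ h* = (5)/2 = 2.5000.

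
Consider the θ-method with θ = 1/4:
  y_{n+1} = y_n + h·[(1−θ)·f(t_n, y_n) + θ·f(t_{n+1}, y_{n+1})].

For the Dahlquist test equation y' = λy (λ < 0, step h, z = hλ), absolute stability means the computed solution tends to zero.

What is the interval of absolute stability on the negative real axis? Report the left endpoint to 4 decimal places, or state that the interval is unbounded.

z∈(-4.0000,0).

Set f=λy, z=hλ:
  y_{n+1} = y_n + z·[3/4·y_n + 1/4·y_{n+1}] ⇒ (1 − 1/4z)y_{n+1} = (1 + 3/4z)y_n
  Hence R(z) = (1 + 3/4z)/(1 − 1/4z).

Find x<0 with |R(x)|<1.
x=-1.14: |R|=0.1128
R=−1: 1+3/4x = −1+1/4x ⇒ -1/2x=2 ⇒ x=2/(-1/2)=-4.0000
Confirm numerically:
  x=-3.704: |R|=0.92316 <1
  x=-3.533: |R|=0.87601 <1
  x=-1.968: |R|=0.31903 <1
  x=-4.521: |R|=1.12229 >1
  x=-4.411: |R|=1.09773 >1
  x=-4.066: |R|=1.01636 >1
Interval (-4.0000, 0).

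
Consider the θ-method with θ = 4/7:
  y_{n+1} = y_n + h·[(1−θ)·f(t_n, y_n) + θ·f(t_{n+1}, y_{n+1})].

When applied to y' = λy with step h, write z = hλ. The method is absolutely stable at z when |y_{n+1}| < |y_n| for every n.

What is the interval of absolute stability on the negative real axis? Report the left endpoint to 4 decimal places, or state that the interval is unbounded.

interval (−∞, 0).

With y'=λy (z=hλ):
  y_{n+1} = y_n + z·[3/7·y_n + 4/7·y_{n+1}] ⇒ (1 − 4/7z)y_{n+1} = (1 + 3/7z)y_n
  so R(z) = (1 + 3/7z)/(1 − 4/7z).

Find x<0 with |R(x)|<1.
x=-0.37: |R|=0.6946
x=-2: |R|=0.0667
x=-10: |R|=0.4894
x=-100: |R|=0.7199
θ=4/7≥1/2 ⇒ |1+3/7x|<|1−4/7x| ∀x<0 ⇒ interval (−∞,0).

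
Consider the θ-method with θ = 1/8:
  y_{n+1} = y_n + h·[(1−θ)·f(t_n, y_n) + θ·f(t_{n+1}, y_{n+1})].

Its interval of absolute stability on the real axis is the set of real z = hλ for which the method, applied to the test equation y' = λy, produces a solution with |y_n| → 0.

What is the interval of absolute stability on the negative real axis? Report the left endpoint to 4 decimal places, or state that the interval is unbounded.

On y'=λy, z=hλ:
  y_{n+1} = y_n + z·[7/8·y_n + 1/8·y_{n+1}] ⇒ (1 − 1/8z)y_{n+1} = (1 + 7/8z)y_n
  ⇒ R(z) = (1 + 7/8z)/(1 − 1/8z).

Need |R(x)|<1, x<0.
x=-1.56: |R|=0.3054
R=−1: 1+7/8x = −1+1/8x ⇒ -3/4x=2 ⇒ x=2/(-3/4)=-2.6667
Confirm numerically:
  x=-2.595: |R|=0.95941 <1
  x=-2.560: |R|=0.93939 <1
  x=-2.264: |R|=0.76461 <1
  x=-1.714: |R|=0.41157 <1
  x=-3.029: |R|=1.19712 >1
  x=-2.768: |R|=1.05646 >1
Interval (-2.6667, 0).

(-2.6667, 0).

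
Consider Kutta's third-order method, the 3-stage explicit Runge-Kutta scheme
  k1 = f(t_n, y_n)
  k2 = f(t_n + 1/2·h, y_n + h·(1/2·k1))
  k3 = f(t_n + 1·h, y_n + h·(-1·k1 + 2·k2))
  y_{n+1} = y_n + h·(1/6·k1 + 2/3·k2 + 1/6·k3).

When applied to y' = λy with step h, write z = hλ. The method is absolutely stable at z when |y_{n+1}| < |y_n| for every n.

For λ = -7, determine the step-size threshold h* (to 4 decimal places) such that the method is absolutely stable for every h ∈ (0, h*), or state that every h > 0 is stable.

With y'=λy (z=hλ):
  order 3, 3-stage ⇒ R(z)=1+z+z^2/2+z^3/6
  (e.g. R(-0.43)=0.64920, |R|=0.64920)

Find x<0 with |R(x)|<1.
x=-0.43: |R|=0.6492
|R(-2.89)|=1.7369 |R(-2.15)|=0.4951 |R(-1.72)|=0.0889
Bisect:
  x_lo=-3.0666 |R|=2.1711  x_hi=-0.2338 |R|=0.7914
  mid=-1.65020 |R|=0.03758 →hi
  mid=-2.35842 |R|=0.76366 →hi
  mid=-2.71253 |R|=1.36001 →lo
  mid=-2.53548 |R|=1.03777 →lo
  mid=-2.44695 |R|=0.89505 →hi
  mid=-2.49121 |R|=0.96495 →hi
  mid=-2.51335 |R|=1.00099 →lo
  mid=-2.50228 |R|=0.98288 →hi
  mid=-2.50781 |R|=0.99191 →hi
  ...
  [-2.51283,-2.51265] ⇒ x*=-2.5127
Interval (-2.5127, 0).

(-2.5127,0); λ=-7 ⇒ h* = 0.3590.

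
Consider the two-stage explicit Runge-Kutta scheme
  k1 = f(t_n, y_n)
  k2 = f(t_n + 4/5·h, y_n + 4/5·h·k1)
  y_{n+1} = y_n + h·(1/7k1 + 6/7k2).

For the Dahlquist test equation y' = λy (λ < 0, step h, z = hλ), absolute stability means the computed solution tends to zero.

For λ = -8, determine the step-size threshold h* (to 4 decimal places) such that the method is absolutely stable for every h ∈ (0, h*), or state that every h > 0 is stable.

(-1.4583,0); λ=-8 ⇒ h* = (35/24)/8 = 0.1823.

With y'=λy (z=hλ):
  k1=λy_n ⇒ h·k1=z·y_n;  k2=λ(1+4/5z)y_n ⇒ h·k2=z(1+4/5z)y_n
  y_{n+1}/y_n = 1 + 1/7z + 6/7z(1+4/5z) = 1 + z + 24/35z²
  so R(z) = 1 + z + 24/35z².

Boundary: |R(x)|=1, x<0.
x=-1.39: |R|=0.9349
R=1: x+24/35x²=0 ⇒ x=−35/24=-1.4583; min R=1−1/(4·24/35)=0.6354>−1
Confirm numerically:
  x=-1.307: |R|=0.86437 <1
  x=-1.120: |R|=0.74016 <1
  x=-0.718: |R|=0.63550 <1
  x=-0.689: |R|=0.63652 <1
  x=-1.968: |R|=1.68779 >1
  x=-1.651: |R|=1.21812 >1
Interval (-1.4583, 0).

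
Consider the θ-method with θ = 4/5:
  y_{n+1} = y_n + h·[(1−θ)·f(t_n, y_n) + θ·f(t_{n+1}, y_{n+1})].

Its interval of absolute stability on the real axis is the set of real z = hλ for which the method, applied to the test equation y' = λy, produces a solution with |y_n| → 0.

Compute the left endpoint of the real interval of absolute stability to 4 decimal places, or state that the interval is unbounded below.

interval (−∞, 0).

With y'=λy (z=hλ):
  y_{n+1} = y_n + z·[1/5·y_n + 4/5·y_{n+1}] ⇒ (1 − 4/5z)y_{n+1} = (1 + 1/5z)y_n
  Hence R(z) = (1 + 1/5z)/(1 − 4/5z).

Find x<0 with |R(x)|<1.
x=-0.36: |R|=0.7205
x=-2: |R|=0.2308
x=-10: |R|=0.1111
x=-100: |R|=0.2346
θ=4/5≥1/2 ⇒ |1+1/5x|<|1−4/5x| ∀x<0 ⇒ unbounded interval.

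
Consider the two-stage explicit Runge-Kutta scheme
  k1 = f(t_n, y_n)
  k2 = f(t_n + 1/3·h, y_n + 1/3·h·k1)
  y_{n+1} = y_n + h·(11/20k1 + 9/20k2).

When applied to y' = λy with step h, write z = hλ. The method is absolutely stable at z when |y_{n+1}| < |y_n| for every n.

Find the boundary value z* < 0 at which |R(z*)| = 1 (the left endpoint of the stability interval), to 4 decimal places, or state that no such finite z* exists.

z* = -6.6667.

On y'=λy, z=hλ:
  k1=λy_n ⇒ h·k1=z·y_n;  k2=λ(1+1/3z)y_n ⇒ h·k2=z(1+1/3z)y_n
  y_{n+1}/y_n = 1 + 11/20z + 9/20z(1+1/3z) = 1 + z + 3/20z²
  R(z) = 1 + z + 3/20z².

Find x<0 with |R(x)|<1.
x=-0.86: |R|=0.2509
R=1: x+3/20x²=0 ⇒ x=−20/3=-6.6667; min R=1−1/(4·3/20)=-0.6667>−1
Confirm numerically:
  x=-6.619: |R|=0.95267 <1
  x=-5.298: |R|=0.08768 <1
  x=-3.490: |R|=0.66299 <1
  x=-3.400: |R|=0.66600 <1
  x=-7.059: |R|=1.41542 >1
  x=-6.951: |R|=1.29646 >1
So |R|<1 on (-6.6667, 0).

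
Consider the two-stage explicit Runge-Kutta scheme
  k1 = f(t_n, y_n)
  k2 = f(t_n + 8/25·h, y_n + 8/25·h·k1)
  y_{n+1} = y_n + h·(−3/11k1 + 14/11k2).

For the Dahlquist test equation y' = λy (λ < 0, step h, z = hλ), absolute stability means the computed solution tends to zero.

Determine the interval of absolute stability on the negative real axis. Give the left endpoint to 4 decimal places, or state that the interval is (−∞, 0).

z∈(-2.4554,0).

On y'=λy, z=hλ:
  k1=λy_n ⇒ h·k1=z·y_n;  k2=λ(1+8/25z)y_n ⇒ h·k2=z(1+8/25z)y_n
  y_{n+1}/y_n = 1 − 3/11z + 14/11z(1+8/25z) = 1 + z + 112/275z²
  ⇒ R(z) = 1 + z + 112/275z².

Need |R(x)|<1, x<0.
x=-1.4: |R|=0.3983
R=1: x+112/275x²=0 ⇒ x=−275/112=-2.4554; min R=1−1/(4·112/275)=0.3862>−1
Confirm numerically:
  x=-1.783: |R|=0.51176 <1
  x=-1.262: |R|=0.38664 <1
  x=-1.192: |R|=0.38668 <1
  x=-2.862: |R|=1.47399 >1
  x=-2.522: |R|=1.06845 >1
  x=-2.498: |R|=1.04338 >1
Interval (-2.4554, 0).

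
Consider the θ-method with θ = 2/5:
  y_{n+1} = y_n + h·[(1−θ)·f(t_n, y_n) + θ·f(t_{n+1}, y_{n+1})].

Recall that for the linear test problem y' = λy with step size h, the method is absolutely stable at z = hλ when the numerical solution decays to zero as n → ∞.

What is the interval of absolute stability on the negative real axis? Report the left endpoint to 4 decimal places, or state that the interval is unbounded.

Test eqn y'=λy, z=hλ:
  y_{n+1} = y_n + z·[3/5·y_n + 2/5·y_{n+1}] ⇒ (1 − 2/5z)y_{n+1} = (1 + 3/5z)y_n
  ⇒ R(z) = (1 + 3/5z)/(1 − 2/5z).

Need |R(x)|<1, x<0.
x=-1.51: |R|=0.0586
R=−1: 1+3/5x = −1+2/5x ⇒ -1/5x=2 ⇒ x=2/(-1/5)=-10.0000
Confirm numerically:
  x=-9.608: |R|=0.98381 <1
  x=-7.383: |R|=0.86760 <1
  x=-6.032: |R|=0.76746 <1
  x=-5.636: |R|=0.73181 <1
  x=-10.555: |R|=1.02126 >1
  x=-10.185: |R|=1.00729 >1
So |R|<1 on (-10.0000, 0).

z∈(-10.0000,0).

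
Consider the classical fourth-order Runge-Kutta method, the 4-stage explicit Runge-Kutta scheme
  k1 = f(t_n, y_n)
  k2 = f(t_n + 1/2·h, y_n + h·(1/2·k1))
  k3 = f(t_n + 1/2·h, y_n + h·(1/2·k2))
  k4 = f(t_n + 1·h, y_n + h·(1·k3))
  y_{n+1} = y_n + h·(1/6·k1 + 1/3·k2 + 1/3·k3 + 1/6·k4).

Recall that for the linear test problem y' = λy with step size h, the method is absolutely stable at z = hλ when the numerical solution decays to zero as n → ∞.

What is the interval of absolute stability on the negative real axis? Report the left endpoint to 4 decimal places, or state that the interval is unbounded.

Set f=λy, z=hλ:
  order 4, 4-stage ⇒ R(z)=1+z+z^2/2+z^3/6+z^4/24
  (e.g. R(-1.38)=0.28530, |R|=0.28530)

Solve |R(x)|<1 on ℝ⁻.
x=-1.38: |R|=0.2853
|R(-2.61)|=0.7663 |R(-2.33)|=0.5043 |R(-0.6)|=0.5494
Bisect:
  x_lo=-3.1372 |R|=1.6739  x_hi=-0.2037 |R|=0.8157
  mid=-1.67046 |R|=0.27231 →hi
  mid=-2.40385 |R|=0.56159 →hi
  mid=-2.77055 |R|=0.97800 →hi
  mid=-2.95390 |R|=1.28542 →lo
  mid=-2.86223 |R|=1.12232 →lo
  mid=-2.81639 |R|=1.04790 →lo
  mid=-2.79347 |R|=1.01240 →lo
  mid=-2.78201 |R|=0.99506 →hi
  mid=-2.78774 |R|=1.00369 →lo
  mid=-2.78488 |R|=0.99937 →hi
  ...
  [-2.78541,-2.78523] ⇒ x*=-2.7853
Stable set (-2.7853, 0).

(-2.7853, 0).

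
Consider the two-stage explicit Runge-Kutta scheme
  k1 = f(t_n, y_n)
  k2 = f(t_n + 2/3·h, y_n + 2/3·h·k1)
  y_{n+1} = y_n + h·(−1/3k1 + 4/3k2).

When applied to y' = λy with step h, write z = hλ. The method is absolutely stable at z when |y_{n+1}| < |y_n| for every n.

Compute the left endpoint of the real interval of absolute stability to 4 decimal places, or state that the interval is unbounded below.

z* = -1.1250.

With y'=λy (z=hλ):
  k1=λy_n ⇒ h·k1=z·y_n;  k2=λ(1+2/3z)y_n ⇒ h·k2=z(1+2/3z)y_n
  y_{n+1}/y_n = 1 − 1/3z + 4/3z(1+2/3z) = 1 + z + 8/9z²
  so R(z) = 1 + z + 8/9z².

Need |R(x)|<1, x<0.
x=-0.43: |R|=0.7344
R=1: x+8/9x²=0 ⇒ x=−9/8=-1.1250; min R=1−1/(4·8/9)=0.7188>−1
Confirm numerically:
  x=-0.984: |R|=0.87667 <1
  x=-0.725: |R|=0.74222 <1
  x=-0.683: |R|=0.73166 <1
  x=-0.600: |R|=0.72000 <1
  x=-1.599: |R|=1.67371 >1
  x=-1.470: |R|=1.45080 >1
  x=-1.202: |R|=1.08227 >1
Stable set (-1.1250, 0).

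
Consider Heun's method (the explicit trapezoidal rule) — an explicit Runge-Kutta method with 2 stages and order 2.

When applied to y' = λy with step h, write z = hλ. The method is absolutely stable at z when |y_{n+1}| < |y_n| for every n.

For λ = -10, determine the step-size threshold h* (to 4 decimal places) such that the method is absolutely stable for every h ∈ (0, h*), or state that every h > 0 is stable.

Set f=λy, z=hλ:
  order 2, 2-stage ⇒ R(z)=1+z+z^2/2
  (e.g. R(-0.5)=0.62500, |R|=0.62500)

Need |R(x)|<1, x<0.
x=-0.5: |R|=0.6250
|R(-1.96)|=0.9608 |R(-1.07)|=0.5025 |R(-0.81)|=0.5181
Bisect:
  x_lo=-2.3931 |R|=1.4703  x_hi=-0.3407 |R|=0.7173
  mid=-1.36691 |R|=0.56731 →hi
  mid=-1.88000 |R|=0.88720 →hi
  mid=-2.13654 |R|=1.14586 →lo
  mid=-2.00827 |R|=1.00830 →lo
  mid=-1.94413 |R|=0.94569 →hi
  mid=-1.97620 |R|=0.97648 →hi
  mid=-1.99223 |R|=0.99226 →hi
  mid=-2.00025 |R|=1.00025 →lo
  mid=-1.99624 |R|=0.99625 →hi
  ...
  [-2.00000,-1.99987] ⇒ x*=-2.0000
So |R|<1 on (-2.0000, 0).

(-2.0000,0); λ=-10 ⇒ h* = 0.2000.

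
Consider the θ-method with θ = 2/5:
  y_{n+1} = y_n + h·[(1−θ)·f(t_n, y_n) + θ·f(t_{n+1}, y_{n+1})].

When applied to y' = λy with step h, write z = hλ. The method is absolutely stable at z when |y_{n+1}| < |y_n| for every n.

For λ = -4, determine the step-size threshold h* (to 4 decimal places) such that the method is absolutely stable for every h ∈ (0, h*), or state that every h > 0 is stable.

With y'=λy (z=hλ):
  y_{n+1} = y_n + z·[3/5·y_n + 2/5·y_{n+1}] ⇒ (1 − 2/5z)y_{n+1} = (1 + 3/5z)y_n
  Hence R(z) = (1 + 3/5z)/(1 − 2/5z).

Find x<0 with |R(x)|<1.
x=-1.68: |R|=0.0048
R=−1: 1+3/5x = −1+2/5x ⇒ -1/5x=2 ⇒ x=2/(-1/5)=-10.0000
Confirm numerically:
  x=-8.871: |R|=0.95036 <1
  x=-8.601: |R|=0.93699 <1
  x=-4.888: |R|=0.65403 <1
  x=-4.839: |R|=0.64839 <1
  x=-10.172: |R|=1.00679 >1
  x=-10.160: |R|=1.00632 >1
So |R|<1 on (-10.0000, 0).

(-10.0000,0); λ=-4 ⇒ h* = (10)/4 = 2.5000.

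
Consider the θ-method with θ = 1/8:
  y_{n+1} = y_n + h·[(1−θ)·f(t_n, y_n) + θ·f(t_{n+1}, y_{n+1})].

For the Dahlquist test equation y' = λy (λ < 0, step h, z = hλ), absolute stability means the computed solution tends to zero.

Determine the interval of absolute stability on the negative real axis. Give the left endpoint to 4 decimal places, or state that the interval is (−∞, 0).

z∈(-2.6667,0).

Test eqn y'=λy, z=hλ:
  y_{n+1} = y_n + z·[7/8·y_n + 1/8·y_{n+1}] ⇒ (1 − 1/8z)y_{n+1} = (1 + 7/8z)y_n
  Hence R(z) = (1 + 7/8z)/(1 − 1/8z).

Find x<0 with |R(x)|<1.
x=-0.61: |R|=0.4332
R=−1: 1+7/8x = −1+1/8x ⇒ -3/4x=2 ⇒ x=2/(-3/4)=-2.6667
Confirm numerically:
  x=-1.788: |R|=0.46138 <1
  x=-1.569: |R|=0.31174 <1
  x=-1.144: |R|=0.00087 <1
  x=-2.824: |R|=1.08721 >1
  x=-2.737: |R|=1.03930 >1
Interval (-2.6667, 0).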